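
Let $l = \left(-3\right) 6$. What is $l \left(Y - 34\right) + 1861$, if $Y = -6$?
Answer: $2581$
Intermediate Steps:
$l = -18$
$l \left(Y - 34\right) + 1861 = - 18 \left(-6 - 34\right) + 1861 = \left(-18\right) \left(-40\right) + 1861 = 720 + 1861 = 2581$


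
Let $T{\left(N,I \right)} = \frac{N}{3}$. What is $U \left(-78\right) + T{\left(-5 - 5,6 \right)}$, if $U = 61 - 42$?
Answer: $- \frac{4456}{3} \approx -1485.3$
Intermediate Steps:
$T{\left(N,I \right)} = \frac{N}{3}$ ($T{\left(N,I \right)} = N \frac{1}{3} = \frac{N}{3}$)
$U = 19$ ($U = 61 - 42 = 19$)
$U \left(-78\right) + T{\left(-5 - 5,6 \right)} = 19 \left(-78\right) + \frac{-5 - 5}{3} = -1482 + \frac{-5 - 5}{3} = -1482 + \frac{1}{3} \left(-10\right) = -1482 - \frac{10}{3} = - \frac{4456}{3}$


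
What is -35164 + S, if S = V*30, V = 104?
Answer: -32044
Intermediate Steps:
S = 3120 (S = 104*30 = 3120)
-35164 + S = -35164 + 3120 = -32044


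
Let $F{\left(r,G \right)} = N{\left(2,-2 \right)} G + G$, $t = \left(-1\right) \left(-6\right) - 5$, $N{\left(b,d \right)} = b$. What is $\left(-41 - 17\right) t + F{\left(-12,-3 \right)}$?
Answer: $-67$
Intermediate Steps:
$t = 1$ ($t = 6 - 5 = 1$)
$F{\left(r,G \right)} = 3 G$ ($F{\left(r,G \right)} = 2 G + G = 3 G$)
$\left(-41 - 17\right) t + F{\left(-12,-3 \right)} = \left(-41 - 17\right) 1 + 3 \left(-3\right) = \left(-58\right) 1 - 9 = -58 - 9 = -67$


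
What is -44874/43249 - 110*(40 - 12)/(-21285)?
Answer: -14944294/16737363 ≈ -0.89287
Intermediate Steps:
-44874/43249 - 110*(40 - 12)/(-21285) = -44874*1/43249 - 110*28*(-1/21285) = -44874/43249 - 3080*(-1/21285) = -44874/43249 + 56/387 = -14944294/16737363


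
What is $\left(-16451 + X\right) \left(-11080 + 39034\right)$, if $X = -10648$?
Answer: $-757525446$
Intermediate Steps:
$\left(-16451 + X\right) \left(-11080 + 39034\right) = \left(-16451 - 10648\right) \left(-11080 + 39034\right) = \left(-27099\right) 27954 = -757525446$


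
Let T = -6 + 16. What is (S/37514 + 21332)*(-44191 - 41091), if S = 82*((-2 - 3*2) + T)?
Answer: -34123409592492/18757 ≈ -1.8192e+9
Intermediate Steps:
T = 10
S = 164 (S = 82*((-2 - 3*2) + 10) = 82*((-2 - 6) + 10) = 82*(-8 + 10) = 82*2 = 164)
(S/37514 + 21332)*(-44191 - 41091) = (164/37514 + 21332)*(-44191 - 41091) = (164*(1/37514) + 21332)*(-85282) = (82/18757 + 21332)*(-85282) = (400124406/18757)*(-85282) = -34123409592492/18757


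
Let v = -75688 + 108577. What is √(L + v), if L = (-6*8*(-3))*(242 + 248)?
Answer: √103449 ≈ 321.63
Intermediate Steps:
v = 32889
L = 70560 (L = -48*(-3)*490 = 144*490 = 70560)
√(L + v) = √(70560 + 32889) = √103449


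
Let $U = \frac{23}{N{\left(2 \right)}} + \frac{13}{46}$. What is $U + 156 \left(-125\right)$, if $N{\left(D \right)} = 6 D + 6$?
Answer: $- \frac{4036177}{207} \approx -19498.0$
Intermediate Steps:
$N{\left(D \right)} = 6 + 6 D$
$U = \frac{323}{207}$ ($U = \frac{23}{6 + 6 \cdot 2} + \frac{13}{46} = \frac{23}{6 + 12} + 13 \cdot \frac{1}{46} = \frac{23}{18} + \frac{13}{46} = \frac{323}{207} \approx 1.5604$)
$U + 156 \left(-125\right) = \frac{323}{207} + 156 \left(-125\right) = \frac{323}{207} - 19500 = - \frac{4036177}{207}$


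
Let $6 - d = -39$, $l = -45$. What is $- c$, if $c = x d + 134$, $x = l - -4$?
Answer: $1711$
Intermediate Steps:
$x = -41$ ($x = -45 - -4 = -45 + 4 = -41$)
$d = 45$ ($d = 6 - -39 = 6 + 39 = 45$)
$c = -1711$ ($c = \left(-41\right) 45 + 134 = -1845 + 134 = -1711$)
$- c = \left(-1\right) \left(-1711\right) = 1711$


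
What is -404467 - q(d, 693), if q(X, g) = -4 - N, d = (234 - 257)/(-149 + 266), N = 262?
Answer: -404201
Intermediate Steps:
d = -23/117 ≈ -0.19658
q(X, g) = -266 (q(X, g) = -4 - 1*262 = -4 - 262 = -266)
-404467 - q(d, 693) = -404467 - 1*(-266) = -404467 + 266 = -404201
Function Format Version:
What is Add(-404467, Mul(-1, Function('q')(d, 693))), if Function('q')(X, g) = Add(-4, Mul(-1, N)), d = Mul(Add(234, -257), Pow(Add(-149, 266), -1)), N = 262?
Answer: -404201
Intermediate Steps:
d = Rational(-23, 117) (d = Mul(-23, Pow(117, -1)) = Mul(-23, Rational(1, 117)) = Rational(-23, 117) ≈ -0.19658)
Function('q')(X, g) = -266 (Function('q')(X, g) = Add(-4, Mul(-1, 262)) = Add(-4, -262) = -266)
Add(-404467, Mul(-1, Function('q')(d, 693))) = Add(-404467, Mul(-1, -266)) = Add(-404467, 266) = -404201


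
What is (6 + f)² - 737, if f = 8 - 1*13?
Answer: -736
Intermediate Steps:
f = -5 (f = 8 - 13 = -5)
(6 + f)² - 737 = (6 - 5)² - 737 = 1² - 737 = 1 - 737 = -736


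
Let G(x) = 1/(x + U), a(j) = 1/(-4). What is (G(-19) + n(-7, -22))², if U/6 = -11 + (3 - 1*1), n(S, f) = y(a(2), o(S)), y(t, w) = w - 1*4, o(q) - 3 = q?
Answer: 342225/5329 ≈ 64.219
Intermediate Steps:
o(q) = 3 + q
a(j) = -¼
y(t, w) = -4 + w (y(t, w) = w - 4 = -4 + w)
n(S, f) = -1 + S (n(S, f) = -4 + (3 + S) = -1 + S)
U = -54 (U = 6*(-11 + (3 - 1*1)) = 6*(-11 + (3 - 1)) = 6*(-11 + 2) = 6*(-9) = -54)
G(x) = 1/(-54 + x) (G(x) = 1/(x - 54) = 1/(-54 + x))
(G(-19) + n(-7, -22))² = (1/(-54 - 19) + (-1 - 7))² = (1/(-73) - 8)² = (-1/73 - 8)² = (-585/73)² = 342225/5329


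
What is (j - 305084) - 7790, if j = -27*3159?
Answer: -398167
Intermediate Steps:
j = -85293
(j - 305084) - 7790 = (-85293 - 305084) - 7790 = -390377 - 7790 = -398167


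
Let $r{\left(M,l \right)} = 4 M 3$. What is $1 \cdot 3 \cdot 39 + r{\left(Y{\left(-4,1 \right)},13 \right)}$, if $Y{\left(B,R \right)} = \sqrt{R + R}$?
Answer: $117 + 12 \sqrt{2} \approx 133.97$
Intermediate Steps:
$Y{\left(B,R \right)} = \sqrt{2} \sqrt{R}$ ($Y{\left(B,R \right)} = \sqrt{2 R} = \sqrt{2} \sqrt{R}$)
$r{\left(M,l \right)} = 12 M$
$1 \cdot 3 \cdot 39 + r{\left(Y{\left(-4,1 \right)},13 \right)} = 1 \cdot 3 \cdot 39 + 12 \sqrt{2} \sqrt{1} = 3 \cdot 39 + 12 \sqrt{2} \cdot 1 = 117 + 12 \sqrt{2}$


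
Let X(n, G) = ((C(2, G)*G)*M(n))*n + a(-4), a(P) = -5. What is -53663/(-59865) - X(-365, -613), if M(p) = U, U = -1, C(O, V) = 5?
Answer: 66972825113/59865 ≈ 1.1187e+6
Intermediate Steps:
M(p) = -1
X(n, G) = -5 - 5*G*n (X(n, G) = ((5*G)*(-1))*n - 5 = (-5*G)*n - 5 = -5*G*n - 5 = -5 - 5*G*n)
-53663/(-59865) - X(-365, -613) = -53663/(-59865) - (-5 - 5*(-613)*(-365)) = -53663*(-1/59865) - (-5 - 1118725) = 53663/59865 - 1*(-1118730) = 53663/59865 + 1118730 = 66972825113/59865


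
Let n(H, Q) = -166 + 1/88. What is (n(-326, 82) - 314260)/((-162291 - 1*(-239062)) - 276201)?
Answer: 27669487/17549840 ≈ 1.5766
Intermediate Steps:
n(H, Q) = -14607/88 (n(H, Q) = -166 + 1/88 = -14607/88)
(n(-326, 82) - 314260)/((-162291 - 1*(-239062)) - 276201) = (-14607/88 - 314260)/((-162291 - 1*(-239062)) - 276201) = -27669487/(88*((-162291 + 239062) - 276201)) = -27669487/(88*(76771 - 276201)) = -27669487/88/(-199430) = -27669487/88*(-1/199430) = 27669487/17549840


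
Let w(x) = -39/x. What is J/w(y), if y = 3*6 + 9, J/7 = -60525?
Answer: 3813075/13 ≈ 2.9331e+5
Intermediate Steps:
J = -423675 (J = 7*(-60525) = -423675)
y = 27 (y = 18 + 9 = 27)
J/w(y) = -423675/((-39/27)) = -423675/((-39*1/27)) = -423675/(-13/9) = -423675*(-9/13) = 3813075/13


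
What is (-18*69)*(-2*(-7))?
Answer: -17388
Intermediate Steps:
(-18*69)*(-2*(-7)) = -1242*14 = -17388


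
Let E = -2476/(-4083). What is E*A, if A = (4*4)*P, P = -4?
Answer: -158464/4083 ≈ -38.811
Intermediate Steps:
E = 2476/4083 (E = -2476*(-1/4083) = 2476/4083 ≈ 0.60642)
A = -64 (A = (4*4)*(-4) = 16*(-4) = -64)
E*A = (2476/4083)*(-64) = -158464/4083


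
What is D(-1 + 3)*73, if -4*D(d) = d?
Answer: -73/2 ≈ -36.500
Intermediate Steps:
D(d) = -d/4
D(-1 + 3)*73 = -(-1 + 3)/4*73 = -1/4*2*73 = -1/2*73 = -73/2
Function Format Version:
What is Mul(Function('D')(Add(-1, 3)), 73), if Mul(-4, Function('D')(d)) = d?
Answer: Rational(-73, 2) ≈ -36.500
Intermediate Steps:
Function('D')(d) = Mul(Rational(-1, 4), d)
Mul(Function('D')(Add(-1, 3)), 73) = Mul(Mul(Rational(-1, 4), Add(-1, 3)), 73) = Mul(Mul(Rational(-1, 4), 2), 73) = Mul(Rational(-1, 2), 73) = Rational(-73, 2)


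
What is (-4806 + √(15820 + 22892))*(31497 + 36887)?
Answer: -328653504 + 136768*√9678 ≈ -3.1520e+8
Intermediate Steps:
(-4806 + √(15820 + 22892))*(31497 + 36887) = (-4806 + √38712)*68384 = (-4806 + 2*√9678)*68384 = -328653504 + 136768*√9678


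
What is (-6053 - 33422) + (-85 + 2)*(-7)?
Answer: -38894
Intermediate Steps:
(-6053 - 33422) + (-85 + 2)*(-7) = -39475 - 83*(-7) = -39475 + 581 = -38894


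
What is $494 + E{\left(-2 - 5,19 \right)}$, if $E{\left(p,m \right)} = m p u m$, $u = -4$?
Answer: $10602$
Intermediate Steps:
$E{\left(p,m \right)} = - 4 p m^{2}$ ($E{\left(p,m \right)} = m p \left(- 4 m\right) = - 4 p m^{2}$)
$494 + E{\left(-2 - 5,19 \right)} = 494 - 4 \left(-2 - 5\right) 19^{2} = 494 - 4 \left(-2 - 5\right) 361 = 494 - \left(-28\right) 361 = 494 + 10108 = 10602$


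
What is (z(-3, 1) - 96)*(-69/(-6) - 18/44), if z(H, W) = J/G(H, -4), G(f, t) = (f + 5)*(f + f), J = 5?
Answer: -70577/66 ≈ -1069.3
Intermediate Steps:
G(f, t) = 2*f*(5 + f) (G(f, t) = (5 + f)*(2*f) = 2*f*(5 + f))
z(H, W) = 5/(2*H*(5 + H)) (z(H, W) = 5/((2*H*(5 + H))) = 5*(1/(2*H*(5 + H))) = 5/(2*H*(5 + H)))
(z(-3, 1) - 96)*(-69/(-6) - 18/44) = ((5/2)/(-3*(5 - 3)) - 96)*(-69/(-6) - 18/44) = ((5/2)*(-⅓)/2 - 96)*(-69*(-⅙) - 18*1/44) = ((5/2)*(-⅓)*(½) - 96)*(23/2 - 9/22) = (-5/12 - 96)*(122/11) = -1157/12*122/11 = -70577/66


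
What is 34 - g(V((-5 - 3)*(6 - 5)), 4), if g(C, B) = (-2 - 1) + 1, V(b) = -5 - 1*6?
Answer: 36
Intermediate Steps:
V(b) = -11 (V(b) = -5 - 6 = -11)
g(C, B) = -2 (g(C, B) = -3 + 1 = -2)
34 - g(V((-5 - 3)*(6 - 5)), 4) = 34 - 1*(-2) = 34 + 2 = 36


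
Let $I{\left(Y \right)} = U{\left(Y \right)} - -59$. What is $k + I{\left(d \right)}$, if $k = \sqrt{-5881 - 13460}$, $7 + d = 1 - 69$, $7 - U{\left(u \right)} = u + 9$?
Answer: $132 + 3 i \sqrt{2149} \approx 132.0 + 139.07 i$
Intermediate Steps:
$U{\left(u \right)} = -2 - u$ ($U{\left(u \right)} = 7 - \left(u + 9\right) = 7 - \left(9 + u\right) = -2 - u$)
$d = -75$ ($d = -7 + \left(1 - 69\right) = -7 - 68 = -75$)
$I{\left(Y \right)} = 57 - Y$ ($I{\left(Y \right)} = \left(-2 - Y\right) - -59 = \left(-2 - Y\right) + 59 = 57 - Y$)
$k = 3 i \sqrt{2149}$ ($k = \sqrt{-5881 - 13460} = \sqrt{-19341} = 3 i \sqrt{2149} \approx 139.07 i$)
$k + I{\left(d \right)} = 3 i \sqrt{2149} + \left(57 - -75\right) = 3 i \sqrt{2149} + \left(57 + 75\right) = 3 i \sqrt{2149} + 132 = 132 + 3 i \sqrt{2149}$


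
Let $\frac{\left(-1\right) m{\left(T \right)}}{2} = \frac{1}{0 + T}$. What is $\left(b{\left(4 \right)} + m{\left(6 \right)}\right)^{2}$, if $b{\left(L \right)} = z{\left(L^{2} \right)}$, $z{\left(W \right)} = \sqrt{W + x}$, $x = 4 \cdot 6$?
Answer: $\frac{361}{9} - \frac{4 \sqrt{10}}{3} \approx 35.895$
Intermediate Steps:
$x = 24$
$z{\left(W \right)} = \sqrt{24 + W}$ ($z{\left(W \right)} = \sqrt{W + 24} = \sqrt{24 + W}$)
$b{\left(L \right)} = \sqrt{24 + L^{2}}$
$m{\left(T \right)} = - \frac{2}{T}$ ($m{\left(T \right)} = - \frac{2}{0 + T} = - \frac{2}{T}$)
$\left(b{\left(4 \right)} + m{\left(6 \right)}\right)^{2} = \left(\sqrt{24 + 4^{2}} - \frac{2}{6}\right)^{2} = \left(\sqrt{24 + 16} - \frac{1}{3}\right)^{2} = \left(\sqrt{40} - \frac{1}{3}\right)^{2} = \left(2 \sqrt{10} - \frac{1}{3}\right)^{2} = \left(- \frac{1}{3} + 2 \sqrt{10}\right)^{2}$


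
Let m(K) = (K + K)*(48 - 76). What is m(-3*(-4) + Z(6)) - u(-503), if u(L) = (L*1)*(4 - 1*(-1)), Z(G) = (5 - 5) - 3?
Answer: 2011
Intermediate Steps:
Z(G) = -3 (Z(G) = 0 - 3 = -3)
m(K) = -56*K (m(K) = (2*K)*(-28) = -56*K)
u(L) = 5*L (u(L) = L*(4 + 1) = L*5 = 5*L)
m(-3*(-4) + Z(6)) - u(-503) = -56*(-3*(-4) - 3) - 5*(-503) = -56*(12 - 3) - 1*(-2515) = -56*9 + 2515 = -504 + 2515 = 2011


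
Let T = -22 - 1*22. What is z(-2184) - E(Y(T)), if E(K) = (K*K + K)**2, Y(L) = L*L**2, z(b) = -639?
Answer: -52652854540354884223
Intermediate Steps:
T = -44 (T = -22 - 22 = -44)
Y(L) = L**3
E(K) = (K + K**2)**2 (E(K) = (K**2 + K)**2 = (K + K**2)**2)
z(-2184) - E(Y(T)) = -639 - ((-44)**3)**2*(1 + (-44)**3)**2 = -639 - (-85184)**2*(1 - 85184)**2 = -639 - 7256313856*(-85183)**2 = -639 - 7256313856*7256143489 = -639 - 1*52652854540354883584 = -639 - 52652854540354883584 = -52652854540354884223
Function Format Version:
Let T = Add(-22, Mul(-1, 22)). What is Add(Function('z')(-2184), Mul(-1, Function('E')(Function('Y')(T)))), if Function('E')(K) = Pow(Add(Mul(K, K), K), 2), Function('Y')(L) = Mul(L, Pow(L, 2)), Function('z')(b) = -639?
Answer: -52652854540354884223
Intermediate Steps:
T = -44 (T = Add(-22, -22) = -44)
Function('Y')(L) = Pow(L, 3)
Function('E')(K) = Pow(Add(K, Pow(K, 2)), 2) (Function('E')(K) = Pow(Add(Pow(K, 2), K), 2) = Pow(Add(K, Pow(K, 2)), 2))
Add(Function('z')(-2184), Mul(-1, Function('E')(Function('Y')(T)))) = Add(-639, Mul(-1, Mul(Pow(Pow(-44, 3), 2), Pow(Add(1, Pow(-44, 3)), 2)))) = Add(-639, Mul(-1, Mul(Pow(-85184, 2), Pow(Add(1, -85184), 2)))) = Add(-639, Mul(-1, Mul(7256313856, Pow(-85183, 2)))) = Add(-639, Mul(-1, Mul(7256313856, 7256143489))) = Add(-639, Mul(-1, 52652854540354883584)) = Add(-639, -52652854540354883584) = -52652854540354884223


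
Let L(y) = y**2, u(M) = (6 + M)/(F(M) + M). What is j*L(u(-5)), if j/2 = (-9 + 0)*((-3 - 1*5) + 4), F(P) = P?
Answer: 18/25 ≈ 0.72000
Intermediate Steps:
u(M) = (6 + M)/(2*M) (u(M) = (6 + M)/(M + M) = (6 + M)/((2*M)) = (6 + M)*(1/(2*M)) = (6 + M)/(2*M))
j = 72 (j = 2*((-9 + 0)*((-3 - 1*5) + 4)) = 2*(-9*((-3 - 5) + 4)) = 2*(-9*(-8 + 4)) = 2*(-9*(-4)) = 2*36 = 72)
j*L(u(-5)) = 72*((1/2)*(6 - 5)/(-5))**2 = 72*((1/2)*(-1/5)*1)**2 = 72*(-1/10)**2 = 72*(1/100) = 18/25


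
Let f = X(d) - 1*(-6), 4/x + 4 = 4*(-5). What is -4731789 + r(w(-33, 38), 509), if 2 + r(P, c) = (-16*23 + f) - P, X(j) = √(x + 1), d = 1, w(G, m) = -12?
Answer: -4732141 + √30/6 ≈ -4.7321e+6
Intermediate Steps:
x = -⅙ (x = 4/(-4 + 4*(-5)) = 4/(-4 - 20) = 4/(-24) = 4*(-1/24) = -⅙ ≈ -0.16667)
X(j) = √30/6 (X(j) = √(-⅙ + 1) = √(⅚) = √30/6)
f = 6 + √30/6 (f = √30/6 - 1*(-6) = √30/6 + 6 = 6 + √30/6 ≈ 6.9129)
r(P, c) = -364 - P + √30/6 (r(P, c) = -2 + ((-16*23 + (6 + √30/6)) - P) = -2 + ((-368 + (6 + √30/6)) - P) = -2 + ((-362 + √30/6) - P) = -2 + (-362 - P + √30/6) = -364 - P + √30/6)
-4731789 + r(w(-33, 38), 509) = -4731789 + (-364 - 1*(-12) + √30/6) = -4731789 + (-364 + 12 + √30/6) = -4731789 + (-352 + √30/6) = -4732141 + √30/6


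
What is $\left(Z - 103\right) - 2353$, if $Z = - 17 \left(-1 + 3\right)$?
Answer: $-2490$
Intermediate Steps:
$Z = -34$ ($Z = \left(-17\right) 2 = -34$)
$\left(Z - 103\right) - 2353 = \left(-34 - 103\right) - 2353 = -137 - 2353 = -2490$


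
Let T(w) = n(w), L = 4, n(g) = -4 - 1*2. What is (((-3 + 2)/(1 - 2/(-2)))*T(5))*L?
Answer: 12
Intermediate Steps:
n(g) = -6 (n(g) = -4 - 2 = -6)
T(w) = -6
(((-3 + 2)/(1 - 2/(-2)))*T(5))*L = (((-3 + 2)/(1 - 2/(-2)))*(-6))*4 = ((-1/(1 - 2*(-1/2)))*(-6))*4 = ((-1/(1 + 1))*(-6))*4 = ((-1/2)*(-6))*4 = (((1/2)*(-1))*(-6))*4 = -1/2*(-6)*4 = 3*4 = 12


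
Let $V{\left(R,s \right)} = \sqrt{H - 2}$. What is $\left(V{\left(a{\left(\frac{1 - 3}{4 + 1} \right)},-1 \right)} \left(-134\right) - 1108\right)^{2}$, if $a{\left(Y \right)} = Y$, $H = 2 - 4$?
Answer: $1155840 + 593888 i \approx 1.1558 \cdot 10^{6} + 5.9389 \cdot 10^{5} i$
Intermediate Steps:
$H = -2$
$V{\left(R,s \right)} = 2 i$ ($V{\left(R,s \right)} = \sqrt{-2 - 2} = \sqrt{-4} = 2 i$)
$\left(V{\left(a{\left(\frac{1 - 3}{4 + 1} \right)},-1 \right)} \left(-134\right) - 1108\right)^{2} = \left(2 i \left(-134\right) - 1108\right)^{2} = \left(- 268 i - 1108\right)^{2} = \left(-1108 - 268 i\right)^{2}$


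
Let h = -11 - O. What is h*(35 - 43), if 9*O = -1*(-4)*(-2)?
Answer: 728/9 ≈ 80.889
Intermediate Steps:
O = -8/9 (O = (-1*(-4)*(-2))/9 = (4*(-2))/9 = (⅑)*(-8) = -8/9 ≈ -0.88889)
h = -91/9 (h = -11 - 1*(-8/9) = -11 + 8/9 = -91/9 ≈ -10.111)
h*(35 - 43) = -91*(35 - 43)/9 = -91/9*(-8) = 728/9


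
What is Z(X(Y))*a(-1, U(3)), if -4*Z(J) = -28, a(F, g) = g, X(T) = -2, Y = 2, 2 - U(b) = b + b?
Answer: -28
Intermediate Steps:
U(b) = 2 - 2*b (U(b) = 2 - (b + b) = 2 - 2*b)
Z(J) = 7 (Z(J) = -1/4*(-28) = 7)
Z(X(Y))*a(-1, U(3)) = 7*(2 - 2*3) = 7*(2 - 6) = 7*(-4) = -28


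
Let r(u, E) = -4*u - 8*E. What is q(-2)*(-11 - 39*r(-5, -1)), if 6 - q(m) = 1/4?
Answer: -25369/4 ≈ -6342.3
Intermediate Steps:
r(u, E) = -8*E - 4*u
q(m) = 23/4 (q(m) = 6 - 1/4 = 6 - 1*¼ = 6 - ¼ = 23/4)
q(-2)*(-11 - 39*r(-5, -1)) = 23*(-11 - 39*(-8*(-1) - 4*(-5)))/4 = 23*(-11 - 39*(8 + 20))/4 = 23*(-11 - 39*28)/4 = 23*(-11 - 1092)/4 = (23/4)*(-1103) = -25369/4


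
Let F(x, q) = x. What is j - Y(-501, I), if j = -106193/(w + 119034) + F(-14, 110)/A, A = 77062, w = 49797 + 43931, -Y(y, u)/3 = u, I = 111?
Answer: 2725818351309/8197932622 ≈ 332.50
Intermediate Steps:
Y(y, u) = -3*u
w = 93728
j = -4093211817/8197932622 (j = -106193/(93728 + 119034) - 14/77062 = -106193/212762 - 14*1/77062 = -106193*1/212762 - 7/38531 = -106193/212762 - 7/38531 = -4093211817/8197932622 ≈ -0.49930)
j - Y(-501, I) = -4093211817/8197932622 - (-3)*111 = -4093211817/8197932622 - 1*(-333) = -4093211817/8197932622 + 333 = 2725818351309/8197932622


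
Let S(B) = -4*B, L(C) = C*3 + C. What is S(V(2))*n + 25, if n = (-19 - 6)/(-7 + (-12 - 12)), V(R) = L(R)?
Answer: -25/31 ≈ -0.80645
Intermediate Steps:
L(C) = 4*C (L(C) = 3*C + C = 4*C)
V(R) = 4*R
n = 25/31 (n = -25/(-7 - 24) = -25/(-31) = -25*(-1/31) = 25/31 ≈ 0.80645)
S(V(2))*n + 25 = -16*2*(25/31) + 25 = -4*8*(25/31) + 25 = -32*25/31 + 25 = -800/31 + 25 = -25/31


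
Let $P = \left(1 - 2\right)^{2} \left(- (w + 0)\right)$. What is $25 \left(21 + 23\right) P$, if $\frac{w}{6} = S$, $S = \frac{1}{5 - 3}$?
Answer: $-3300$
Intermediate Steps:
$S = \frac{1}{2} \approx 0.5$
$w = 3$ ($w = 6 \cdot \frac{1}{2} = 3$)
$P = -3$ ($P = \left(1 - 2\right)^{2} \left(- (3 + 0)\right) = \left(-1\right)^{2} \left(\left(-1\right) 3\right) = 1 \left(-3\right) = -3$)
$25 \left(21 + 23\right) P = 25 \left(21 + 23\right) \left(-3\right) = 25 \cdot 44 \left(-3\right) = 1100 \left(-3\right) = -3300$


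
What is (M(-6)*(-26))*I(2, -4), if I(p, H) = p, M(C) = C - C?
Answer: 0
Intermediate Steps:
M(C) = 0
(M(-6)*(-26))*I(2, -4) = (0*(-26))*2 = 0*2 = 0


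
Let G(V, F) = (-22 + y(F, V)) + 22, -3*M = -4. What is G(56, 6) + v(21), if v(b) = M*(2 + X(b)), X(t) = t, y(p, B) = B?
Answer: 260/3 ≈ 86.667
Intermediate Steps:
M = 4/3 (M = -⅓*(-4) = 4/3 ≈ 1.3333)
v(b) = 8/3 + 4*b/3 (v(b) = 4*(2 + b)/3 = 8/3 + 4*b/3)
G(V, F) = V (G(V, F) = (-22 + V) + 22 = V)
G(56, 6) + v(21) = 56 + (8/3 + (4/3)*21) = 56 + (8/3 + 28) = 56 + 92/3 = 260/3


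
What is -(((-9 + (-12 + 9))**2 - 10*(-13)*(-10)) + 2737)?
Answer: -1581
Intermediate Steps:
-(((-9 + (-12 + 9))**2 - 10*(-13)*(-10)) + 2737) = -(((-9 - 3)**2 + 130*(-10)) + 2737) = -(((-12)**2 - 1300) + 2737) = -((144 - 1300) + 2737) = -(-1156 + 2737) = -1*1581 = -1581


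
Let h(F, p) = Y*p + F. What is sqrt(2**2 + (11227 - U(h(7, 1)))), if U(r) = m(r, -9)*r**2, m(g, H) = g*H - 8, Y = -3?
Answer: sqrt(11935) ≈ 109.25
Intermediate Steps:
m(g, H) = -8 + H*g (m(g, H) = H*g - 8 = -8 + H*g)
h(F, p) = F - 3*p (h(F, p) = -3*p + F = F - 3*p)
U(r) = r**2*(-8 - 9*r) (U(r) = (-8 - 9*r)*r**2 = r**2*(-8 - 9*r))
sqrt(2**2 + (11227 - U(h(7, 1)))) = sqrt(2**2 + (11227 - (7 - 3*1)**2*(-8 - 9*(7 - 3*1)))) = sqrt(4 + (11227 - (7 - 3)**2*(-8 - 9*(7 - 3)))) = sqrt(4 + (11227 - 4**2*(-8 - 9*4))) = sqrt(4 + (11227 - 16*(-8 - 36))) = sqrt(4 + (11227 - 16*(-44))) = sqrt(4 + (11227 - 1*(-704))) = sqrt(4 + (11227 + 704)) = sqrt(4 + 11931) = sqrt(11935)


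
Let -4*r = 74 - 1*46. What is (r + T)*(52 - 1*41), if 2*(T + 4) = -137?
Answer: -1749/2 ≈ -874.50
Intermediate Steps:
r = -7 (r = -(74 - 1*46)/4 = -(74 - 46)/4 = -¼*28 = -7)
T = -145/2 (T = -4 + (½)*(-137) = -4 - 137/2 = -145/2 ≈ -72.500)
(r + T)*(52 - 1*41) = (-7 - 145/2)*(52 - 1*41) = -159*(52 - 41)/2 = -159/2*11 = -1749/2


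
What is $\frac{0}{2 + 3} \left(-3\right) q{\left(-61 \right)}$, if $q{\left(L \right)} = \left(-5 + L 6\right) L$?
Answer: $0$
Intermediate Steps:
$q{\left(L \right)} = L \left(-5 + 6 L\right)$ ($q{\left(L \right)} = \left(-5 + 6 L\right) L = L \left(-5 + 6 L\right)$)
$\frac{0}{2 + 3} \left(-3\right) q{\left(-61 \right)} = \frac{0}{2 + 3} \left(-3\right) \left(- 61 \left(-5 + 6 \left(-61\right)\right)\right) = \frac{0}{5} \left(-3\right) \left(- 61 \left(-5 - 366\right)\right) = 0 \cdot \frac{1}{5} \left(-3\right) \left(\left(-61\right) \left(-371\right)\right) = 0 \left(-3\right) 22631 = 0 \cdot 22631 = 0$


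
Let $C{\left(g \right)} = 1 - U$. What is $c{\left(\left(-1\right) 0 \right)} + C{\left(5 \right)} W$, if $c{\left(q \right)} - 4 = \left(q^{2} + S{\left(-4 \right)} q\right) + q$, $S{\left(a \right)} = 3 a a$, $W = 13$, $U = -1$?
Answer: $30$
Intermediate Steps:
$S{\left(a \right)} = 3 a^{2}$
$c{\left(q \right)} = 4 + q^{2} + 49 q$ ($c{\left(q \right)} = 4 + \left(\left(q^{2} + 3 \left(-4\right)^{2} q\right) + q\right) = 4 + \left(\left(q^{2} + 3 \cdot 16 q\right) + q\right) = 4 + \left(\left(q^{2} + 48 q\right) + q\right) = 4 + \left(q^{2} + 49 q\right) = 4 + q^{2} + 49 q$)
$C{\left(g \right)} = 2$ ($C{\left(g \right)} = 1 - -1 = 1 + 1 = 2$)
$c{\left(\left(-1\right) 0 \right)} + C{\left(5 \right)} W = \left(4 + \left(\left(-1\right) 0\right)^{2} + 49 \left(\left(-1\right) 0\right)\right) + 2 \cdot 13 = \left(4 + 0^{2} + 49 \cdot 0\right) + 26 = \left(4 + 0 + 0\right) + 26 = 4 + 26 = 30$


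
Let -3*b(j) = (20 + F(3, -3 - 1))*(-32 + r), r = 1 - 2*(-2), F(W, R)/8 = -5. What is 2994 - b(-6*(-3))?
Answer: 3174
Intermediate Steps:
F(W, R) = -40 (F(W, R) = 8*(-5) = -40)
r = 5 (r = 1 + 4 = 5)
b(j) = -180 (b(j) = -(20 - 40)*(-32 + 5)/3 = -(-20)*(-27)/3 = -⅓*540 = -180)
2994 - b(-6*(-3)) = 2994 - 1*(-180) = 2994 + 180 = 3174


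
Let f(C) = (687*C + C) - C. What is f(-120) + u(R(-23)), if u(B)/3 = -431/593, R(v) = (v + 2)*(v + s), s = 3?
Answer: -48888213/593 ≈ -82442.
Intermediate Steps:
f(C) = 687*C (f(C) = 688*C - C = 687*C)
R(v) = (2 + v)*(3 + v) (R(v) = (v + 2)*(v + 3) = (2 + v)*(3 + v))
u(B) = -1293/593 (u(B) = 3*(-431/593) = -1293/593)
f(-120) + u(R(-23)) = 687*(-120) - 1293/593 = -82440 - 1293/593 = -48888213/593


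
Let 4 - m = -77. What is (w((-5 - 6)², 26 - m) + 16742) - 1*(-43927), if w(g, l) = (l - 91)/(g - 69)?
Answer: 1577321/26 ≈ 60666.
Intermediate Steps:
m = 81 (m = 4 - 1*(-77) = 4 + 77 = 81)
w(g, l) = (-91 + l)/(-69 + g)
(w((-5 - 6)², 26 - m) + 16742) - 1*(-43927) = ((-91 + (26 - 1*81))/(-69 + (-5 - 6)²) + 16742) - 1*(-43927) = ((-91 + (26 - 81))/(-69 + (-11)²) + 16742) + 43927 = ((-91 - 55)/(-69 + 121) + 16742) + 43927 = (-146/52 + 16742) + 43927 = ((1/52)*(-146) + 16742) + 43927 = (-73/26 + 16742) + 43927 = 435219/26 + 43927 = 1577321/26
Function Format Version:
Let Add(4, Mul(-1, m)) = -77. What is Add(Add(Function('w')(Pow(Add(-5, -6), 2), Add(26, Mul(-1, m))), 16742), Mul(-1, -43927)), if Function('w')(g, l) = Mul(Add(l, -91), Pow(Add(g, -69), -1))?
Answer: Rational(1577321, 26) ≈ 60666.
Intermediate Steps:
m = 81 (m = Add(4, Mul(-1, -77)) = Add(4, 77) = 81)
Function('w')(g, l) = Mul(Pow(Add(-69, g), -1), Add(-91, l)) (Function('w')(g, l) = Mul(Add(-91, l), Pow(Add(-69, g), -1)) = Mul(Pow(Add(-69, g), -1), Add(-91, l)))
Add(Add(Function('w')(Pow(Add(-5, -6), 2), Add(26, Mul(-1, m))), 16742), Mul(-1, -43927)) = Add(Add(Mul(Pow(Add(-69, Pow(Add(-5, -6), 2)), -1), Add(-91, Add(26, Mul(-1, 81)))), 16742), Mul(-1, -43927)) = Add(Add(Mul(Pow(Add(-69, Pow(-11, 2)), -1), Add(-91, Add(26, -81))), 16742), 43927) = Add(Add(Mul(Pow(Add(-69, 121), -1), Add(-91, -55)), 16742), 43927) = Add(Add(Mul(Pow(52, -1), -146), 16742), 43927) = Add(Add(Mul(Rational(1, 52), -146), 16742), 43927) = Add(Add(Rational(-73, 26), 16742), 43927) = Add(Rational(435219, 26), 43927) = Rational(1577321, 26)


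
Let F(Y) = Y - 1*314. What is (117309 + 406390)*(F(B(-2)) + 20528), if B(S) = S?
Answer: 10585004188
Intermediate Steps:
F(Y) = -314 + Y (F(Y) = Y - 314 = -314 + Y)
(117309 + 406390)*(F(B(-2)) + 20528) = (117309 + 406390)*((-314 - 2) + 20528) = 523699*(-316 + 20528) = 523699*20212 = 10585004188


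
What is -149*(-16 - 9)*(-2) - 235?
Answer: -7685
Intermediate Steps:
-149*(-16 - 9)*(-2) - 235 = -(-3725)*(-2) - 235 = -149*50 - 235 = -7450 - 235 = -7685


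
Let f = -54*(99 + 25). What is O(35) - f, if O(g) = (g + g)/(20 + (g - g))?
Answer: 13399/2 ≈ 6699.5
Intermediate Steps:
O(g) = g/10 (O(g) = (2*g)/(20 + 0) = (2*g)/20 = (2*g)*(1/20) = g/10)
f = -6696 (f = -54*124 = -6696)
O(35) - f = (⅒)*35 - 1*(-6696) = 7/2 + 6696 = 13399/2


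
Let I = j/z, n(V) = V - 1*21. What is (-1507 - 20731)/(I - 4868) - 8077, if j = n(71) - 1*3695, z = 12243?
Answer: -160379229993/19867523 ≈ -8072.4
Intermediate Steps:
n(V) = -21 + V (n(V) = V - 21 = -21 + V)
j = -3645 (j = (-21 + 71) - 1*3695 = 50 - 3695 = -3645)
I = -1215/4081 (I = -3645/12243 = -3645*1/12243 = -1215/4081 ≈ -0.29772)
(-1507 - 20731)/(I - 4868) - 8077 = (-1507 - 20731)/(-1215/4081 - 4868) - 8077 = -22238/(-19867523/4081) - 8077 = -22238*(-4081/19867523) - 8077 = 90753278/19867523 - 8077 = -160379229993/19867523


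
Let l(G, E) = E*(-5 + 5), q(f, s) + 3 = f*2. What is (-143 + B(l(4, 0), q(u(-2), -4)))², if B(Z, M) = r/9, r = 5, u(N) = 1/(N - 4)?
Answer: 1643524/81 ≈ 20290.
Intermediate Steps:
u(N) = 1/(-4 + N)
q(f, s) = -3 + 2*f (q(f, s) = -3 + f*2 = -3 + 2*f)
l(G, E) = 0 (l(G, E) = E*0 = 0)
B(Z, M) = 5/9
(-143 + B(l(4, 0), q(u(-2), -4)))² = (-143 + 5/9)² = (-1282/9)² = 1643524/81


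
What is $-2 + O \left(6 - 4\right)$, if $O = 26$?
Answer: $50$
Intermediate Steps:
$-2 + O \left(6 - 4\right) = -2 + 26 \left(6 - 4\right) = -2 + 26 \cdot 2 = -2 + 52 = 50$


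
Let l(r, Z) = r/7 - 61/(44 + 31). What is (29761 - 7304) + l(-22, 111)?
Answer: 11787848/525 ≈ 22453.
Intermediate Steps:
l(r, Z) = -61/75 + r/7 (l(r, Z) = r*(⅐) - 61/75 = r/7 - 61*1/75 = r/7 - 61/75 = -61/75 + r/7)
(29761 - 7304) + l(-22, 111) = (29761 - 7304) + (-61/75 + (⅐)*(-22)) = 22457 + (-61/75 - 22/7) = 22457 - 2077/525 = 11787848/525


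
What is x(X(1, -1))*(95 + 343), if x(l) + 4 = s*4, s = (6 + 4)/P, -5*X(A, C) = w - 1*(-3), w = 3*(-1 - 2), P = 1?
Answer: 15768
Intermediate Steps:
w = -9 (w = 3*(-3) = -9)
X(A, C) = 6/5 (X(A, C) = -(-9 - 1*(-3))/5 = -(-9 + 3)/5 = -1/5*(-6) = 6/5)
s = 10 (s = (6 + 4)/1 = 10*1 = 10)
x(l) = 36 (x(l) = -4 + 10*4 = -4 + 40 = 36)
x(X(1, -1))*(95 + 343) = 36*(95 + 343) = 36*438 = 15768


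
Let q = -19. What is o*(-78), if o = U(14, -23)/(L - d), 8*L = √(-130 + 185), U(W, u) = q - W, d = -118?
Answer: 2159872/99009 - 2288*√55/99009 ≈ 21.644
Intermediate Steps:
U(W, u) = -19 - W
L = √55/8 (L = √(-130 + 185)/8 = √55/8 ≈ 0.92702)
o = -33/(118 + √55/8) (o = (-19 - 1*14)/(√55/8 - 1*(-118)) = (-19 - 14)/(√55/8 + 118) = -33/(118 + √55/8) ≈ -0.27748)
o*(-78) = (-83072/297027 + 88*√55/297027)*(-78) = 2159872/99009 - 2288*√55/99009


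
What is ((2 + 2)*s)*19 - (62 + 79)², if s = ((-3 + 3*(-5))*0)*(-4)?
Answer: -19881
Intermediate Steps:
s = 0 (s = ((-3 - 15)*0)*(-4) = -18*0*(-4) = 0*(-4) = 0)
((2 + 2)*s)*19 - (62 + 79)² = ((2 + 2)*0)*19 - (62 + 79)² = (4*0)*19 - 1*141² = 0*19 - 1*19881 = 0 - 19881 = -19881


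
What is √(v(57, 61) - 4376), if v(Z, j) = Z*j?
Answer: I*√899 ≈ 29.983*I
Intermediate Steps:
√(v(57, 61) - 4376) = √(57*61 - 4376) = √(3477 - 4376) = √(-899) = I*√899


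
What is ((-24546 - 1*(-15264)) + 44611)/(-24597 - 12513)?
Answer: -35329/37110 ≈ -0.95201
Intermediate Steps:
((-24546 - 1*(-15264)) + 44611)/(-24597 - 12513) = ((-24546 + 15264) + 44611)/(-37110) = (-9282 + 44611)*(-1/37110) = 35329*(-1/37110) = -35329/37110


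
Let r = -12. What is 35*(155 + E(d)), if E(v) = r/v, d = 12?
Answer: 5390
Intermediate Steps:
E(v) = -12/v
35*(155 + E(d)) = 35*(155 - 12/12) = 35*(155 - 12*1/12) = 35*(155 - 1) = 35*154 = 5390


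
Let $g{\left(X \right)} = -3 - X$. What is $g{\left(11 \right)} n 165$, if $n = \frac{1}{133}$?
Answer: $- \frac{330}{19} \approx -17.368$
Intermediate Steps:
$n = \frac{1}{133} \approx 0.0075188$
$g{\left(11 \right)} n 165 = \left(-3 - 11\right) \frac{1}{133} \cdot 165 = \left(-14\right) \frac{1}{133} \cdot 165 = \left(- \frac{2}{19}\right) 165 = - \frac{330}{19}$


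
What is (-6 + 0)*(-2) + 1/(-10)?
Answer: 119/10 ≈ 11.900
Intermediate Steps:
(-6 + 0)*(-2) + 1/(-10) = -6*(-2) - ⅒ = 12 - ⅒ = 119/10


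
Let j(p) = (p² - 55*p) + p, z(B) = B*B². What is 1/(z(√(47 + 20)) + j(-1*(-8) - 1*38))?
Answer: 2520/6049637 - 67*√67/6049637 ≈ 0.00032590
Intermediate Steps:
z(B) = B³
j(p) = p² - 54*p
1/(z(√(47 + 20)) + j(-1*(-8) - 1*38)) = 1/((√(47 + 20))³ + (-1*(-8) - 1*38)*(-54 + (-1*(-8) - 1*38))) = 1/((√67)³ + (8 - 38)*(-54 + (8 - 38))) = 1/(67*√67 - 30*(-54 - 30)) = 1/(67*√67 - 30*(-84)) = 1/(67*√67 + 2520) = 1/(2520 + 67*√67)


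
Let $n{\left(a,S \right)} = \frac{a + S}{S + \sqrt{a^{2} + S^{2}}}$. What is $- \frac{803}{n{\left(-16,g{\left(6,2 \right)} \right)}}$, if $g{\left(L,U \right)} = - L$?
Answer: $-219 + 73 \sqrt{73} \approx 404.71$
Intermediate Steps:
$n{\left(a,S \right)} = \frac{S + a}{S + \sqrt{S^{2} + a^{2}}}$
$- \frac{803}{n{\left(-16,g{\left(6,2 \right)} \right)}} = - \frac{803}{\frac{1}{\left(-1\right) 6 + \sqrt{\left(\left(-1\right) 6\right)^{2} + \left(-16\right)^{2}}} \left(\left(-1\right) 6 - 16\right)} = - \frac{803}{\frac{1}{-6 + \sqrt{\left(-6\right)^{2} + 256}} \left(-6 - 16\right)} = - \frac{803}{\frac{1}{-6 + \sqrt{36 + 256}} \left(-22\right)} = - \frac{803}{\frac{1}{-6 + \sqrt{292}} \left(-22\right)} = - \frac{803}{\frac{1}{-6 + 2 \sqrt{73}} \left(-22\right)} = - \frac{803}{\left(-22\right) \frac{1}{-6 + 2 \sqrt{73}}} = - 803 \left(\frac{3}{11} - \frac{\sqrt{73}}{11}\right) = -219 + 73 \sqrt{73}$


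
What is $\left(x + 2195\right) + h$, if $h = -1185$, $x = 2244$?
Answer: $3254$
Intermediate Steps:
$\left(x + 2195\right) + h = \left(2244 + 2195\right) - 1185 = 4439 - 1185 = 3254$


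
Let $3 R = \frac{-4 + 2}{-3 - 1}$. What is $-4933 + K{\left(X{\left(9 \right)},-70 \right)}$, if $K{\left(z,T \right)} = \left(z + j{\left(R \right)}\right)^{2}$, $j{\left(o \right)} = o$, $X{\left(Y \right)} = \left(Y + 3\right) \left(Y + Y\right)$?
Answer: $\frac{1504621}{36} \approx 41795.0$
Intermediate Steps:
$R = \frac{1}{6}$ ($R = \frac{\left(-4 + 2\right) \frac{1}{-3 - 1}}{3} = \frac{\left(-2\right) \frac{1}{-4}}{3} = \frac{\left(-2\right) \left(- \frac{1}{4}\right)}{3} = \frac{1}{3} \cdot \frac{1}{2} = \frac{1}{6} \approx 0.16667$)
$X{\left(Y \right)} = 2 Y \left(3 + Y\right)$ ($X{\left(Y \right)} = \left(3 + Y\right) 2 Y = 2 Y \left(3 + Y\right)$)
$K{\left(z,T \right)} = \left(\frac{1}{6} + z\right)^{2}$ ($K{\left(z,T \right)} = \left(z + \frac{1}{6}\right)^{2} = \left(\frac{1}{6} + z\right)^{2}$)
$-4933 + K{\left(X{\left(9 \right)},-70 \right)} = -4933 + \frac{\left(1 + 6 \cdot 2 \cdot 9 \left(3 + 9\right)\right)^{2}}{36} = -4933 + \frac{\left(1 + 6 \cdot 2 \cdot 9 \cdot 12\right)^{2}}{36} = -4933 + \frac{\left(1 + 6 \cdot 216\right)^{2}}{36} = -4933 + \frac{\left(1 + 1296\right)^{2}}{36} = -4933 + \frac{1297^{2}}{36} = -4933 + \frac{1}{36} \cdot 1682209 = -4933 + \frac{1682209}{36} = \frac{1504621}{36}$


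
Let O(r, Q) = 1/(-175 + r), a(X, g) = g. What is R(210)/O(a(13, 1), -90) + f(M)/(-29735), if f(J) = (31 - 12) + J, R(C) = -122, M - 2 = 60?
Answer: 631214499/29735 ≈ 21228.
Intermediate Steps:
M = 62 (M = 2 + 60 = 62)
f(J) = 19 + J
R(210)/O(a(13, 1), -90) + f(M)/(-29735) = -122/(1/(-175 + 1)) + (19 + 62)/(-29735) = -122/(1/(-174)) + 81*(-1/29735) = -122/(-1/174) - 81/29735 = -122*(-174) - 81/29735 = 21228 - 81/29735 = 631214499/29735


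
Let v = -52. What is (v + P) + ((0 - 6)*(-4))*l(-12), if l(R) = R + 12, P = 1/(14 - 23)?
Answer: -469/9 ≈ -52.111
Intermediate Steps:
P = -⅑ (P = 1/(-9) = -⅑ ≈ -0.11111)
l(R) = 12 + R
(v + P) + ((0 - 6)*(-4))*l(-12) = (-52 - ⅑) + ((0 - 6)*(-4))*(12 - 12) = -469/9 - 6*(-4)*0 = -469/9 + 24*0 = -469/9 + 0 = -469/9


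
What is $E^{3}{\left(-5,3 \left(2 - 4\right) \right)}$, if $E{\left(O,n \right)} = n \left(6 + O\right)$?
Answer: $-216$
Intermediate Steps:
$E^{3}{\left(-5,3 \left(2 - 4\right) \right)} = \left(3 \left(2 - 4\right) \left(6 - 5\right)\right)^{3} = \left(3 \left(-2\right) 1\right)^{3} = \left(\left(-6\right) 1\right)^{3} = \left(-6\right)^{3} = -216$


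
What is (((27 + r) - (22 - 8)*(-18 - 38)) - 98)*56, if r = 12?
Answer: 40600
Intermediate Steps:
(((27 + r) - (22 - 8)*(-18 - 38)) - 98)*56 = (((27 + 12) - (22 - 8)*(-18 - 38)) - 98)*56 = ((39 - 14*(-56)) - 98)*56 = ((39 - 1*(-784)) - 98)*56 = ((39 + 784) - 98)*56 = (823 - 98)*56 = 725*56 = 40600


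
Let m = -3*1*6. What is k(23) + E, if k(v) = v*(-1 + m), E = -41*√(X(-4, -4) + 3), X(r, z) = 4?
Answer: -437 - 41*√7 ≈ -545.48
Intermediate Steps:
m = -18 (m = -3*6 = -18)
E = -41*√7 (E = -41*√(4 + 3) = -41*√7 ≈ -108.48)
k(v) = -19*v (k(v) = v*(-1 - 18) = v*(-19) = -19*v)
k(23) + E = -19*23 - 41*√7 = -437 - 41*√7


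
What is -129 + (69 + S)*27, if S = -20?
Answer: 1194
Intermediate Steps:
-129 + (69 + S)*27 = -129 + (69 - 20)*27 = -129 + 49*27 = -129 + 1323 = 1194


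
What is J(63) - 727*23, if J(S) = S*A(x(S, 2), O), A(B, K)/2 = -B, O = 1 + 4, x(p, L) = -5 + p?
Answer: -24029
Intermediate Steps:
O = 5
A(B, K) = -2*B (A(B, K) = 2*(-B) = -2*B)
J(S) = S*(10 - 2*S) (J(S) = S*(-2*(-5 + S)) = S*(10 - 2*S))
J(63) - 727*23 = 2*63*(5 - 1*63) - 727*23 = 2*63*(5 - 63) - 16721 = 2*63*(-58) - 16721 = -7308 - 16721 = -24029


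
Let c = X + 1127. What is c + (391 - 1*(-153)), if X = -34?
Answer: 1637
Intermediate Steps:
c = 1093 (c = -34 + 1127 = 1093)
c + (391 - 1*(-153)) = 1093 + (391 - 1*(-153)) = 1093 + (391 + 153) = 1093 + 544 = 1637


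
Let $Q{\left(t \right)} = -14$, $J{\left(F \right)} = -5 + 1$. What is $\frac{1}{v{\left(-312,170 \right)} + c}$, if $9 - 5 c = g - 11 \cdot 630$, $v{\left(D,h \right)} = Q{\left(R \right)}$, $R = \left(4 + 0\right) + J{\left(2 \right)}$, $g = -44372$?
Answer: $\frac{5}{51241} \approx 9.7578 \cdot 10^{-5}$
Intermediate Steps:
$J{\left(F \right)} = -4$
$R = 0$ ($R = \left(4 + 0\right) - 4 = 4 - 4 = 0$)
$v{\left(D,h \right)} = -14$
$c = \frac{51311}{5}$ ($c = \frac{9}{5} - \frac{-44372 - 11 \cdot 630}{5} = \frac{9}{5} - \frac{-44372 - 6930}{5} = \frac{9}{5} - - \frac{51302}{5} = \frac{9}{5} + \frac{51302}{5} = \frac{51311}{5} \approx 10262.0$)
$\frac{1}{v{\left(-312,170 \right)} + c} = \frac{1}{-14 + \frac{51311}{5}} = \frac{1}{\frac{51241}{5}} = \frac{5}{51241}$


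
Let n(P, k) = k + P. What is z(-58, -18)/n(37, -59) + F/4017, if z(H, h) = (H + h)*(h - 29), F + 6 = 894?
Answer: -2388198/14729 ≈ -162.14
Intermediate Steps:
F = 888 (F = -6 + 894 = 888)
n(P, k) = P + k
z(H, h) = (-29 + h)*(H + h) (z(H, h) = (H + h)*(-29 + h) = (-29 + h)*(H + h))
z(-58, -18)/n(37, -59) + F/4017 = ((-18)² - 29*(-58) - 29*(-18) - 58*(-18))/(37 - 59) + 888/4017 = (324 + 1682 + 522 + 1044)/(-22) + 888*(1/4017) = 3572*(-1/22) + 296/1339 = -1786/11 + 296/1339 = -2388198/14729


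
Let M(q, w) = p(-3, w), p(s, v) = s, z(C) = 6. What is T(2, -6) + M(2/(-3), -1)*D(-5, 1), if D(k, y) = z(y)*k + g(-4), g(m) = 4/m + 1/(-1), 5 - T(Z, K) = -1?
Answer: 102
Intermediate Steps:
T(Z, K) = 6 (T(Z, K) = 5 - 1*(-1) = 5 + 1 = 6)
M(q, w) = -3
g(m) = -1 + 4/m (g(m) = 4/m + 1*(-1) = 4/m - 1 = -1 + 4/m)
D(k, y) = -2 + 6*k (D(k, y) = 6*k + (4 - 1*(-4))/(-4) = 6*k - (4 + 4)/4 = 6*k - ¼*8 = 6*k - 2 = -2 + 6*k)
T(2, -6) + M(2/(-3), -1)*D(-5, 1) = 6 - 3*(-2 + 6*(-5)) = 6 - 3*(-2 - 30) = 6 - 3*(-32) = 6 + 96 = 102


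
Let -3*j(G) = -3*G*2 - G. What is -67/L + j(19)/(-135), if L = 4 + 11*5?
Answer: -34982/23895 ≈ -1.4640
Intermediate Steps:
j(G) = 7*G/3 (j(G) = -(-3*G*2 - G)/3 = -(-6*G - G)/3 = -(-7)*G/3 = 7*G/3)
L = 59 (L = 4 + 55 = 59)
-67/L + j(19)/(-135) = -67/59 + ((7/3)*19)/(-135) = -67*1/59 + (133/3)*(-1/135) = -67/59 - 133/405 = -34982/23895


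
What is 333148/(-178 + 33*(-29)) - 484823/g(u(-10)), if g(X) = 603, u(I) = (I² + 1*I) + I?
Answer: -751162349/684405 ≈ -1097.5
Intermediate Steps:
u(I) = I² + 2*I (u(I) = (I² + I) + I = (I + I²) + I = I² + 2*I)
333148/(-178 + 33*(-29)) - 484823/g(u(-10)) = 333148/(-178 + 33*(-29)) - 484823/603 = 333148/(-178 - 957) - 484823*1/603 = 333148/(-1135) - 484823/603 = 333148*(-1/1135) - 484823/603 = -333148/1135 - 484823/603 = -751162349/684405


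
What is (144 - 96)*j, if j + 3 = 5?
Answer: 96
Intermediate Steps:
j = 2 (j = -3 + 5 = 2)
(144 - 96)*j = (144 - 96)*2 = 48*2 = 96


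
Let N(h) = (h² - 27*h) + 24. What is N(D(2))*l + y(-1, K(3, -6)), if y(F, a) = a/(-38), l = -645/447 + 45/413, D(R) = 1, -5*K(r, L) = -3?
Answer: 31009589/11692030 ≈ 2.6522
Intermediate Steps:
K(r, L) = ⅗ (K(r, L) = -⅕*(-3) = ⅗)
N(h) = 24 + h² - 27*h
l = -82090/61537 (l = -645*1/447 + 45*(1/413) = -215/149 + 45/413 = -82090/61537 ≈ -1.3340)
y(F, a) = -a/38 (y(F, a) = a*(-1/38) = -a/38)
N(D(2))*l + y(-1, K(3, -6)) = (24 + 1² - 27*1)*(-82090/61537) - 1/38*⅗ = (24 + 1 - 27)*(-82090/61537) - 3/190 = -2*(-82090/61537) - 3/190 = 164180/61537 - 3/190 = 31009589/11692030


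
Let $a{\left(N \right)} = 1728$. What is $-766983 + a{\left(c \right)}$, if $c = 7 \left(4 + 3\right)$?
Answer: $-765255$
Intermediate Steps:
$c = 49$ ($c = 7 \cdot 7 = 49$)
$-766983 + a{\left(c \right)} = -766983 + 1728 = -765255$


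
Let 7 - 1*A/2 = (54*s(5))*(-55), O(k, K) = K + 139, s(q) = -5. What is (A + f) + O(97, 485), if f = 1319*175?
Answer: 201763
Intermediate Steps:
O(k, K) = 139 + K
f = 230825
A = -29686 (A = 14 - 2*54*(-5)*(-55) = 14 - (-540)*(-55) = 14 - 2*14850 = 14 - 29700 = -29686)
(A + f) + O(97, 485) = (-29686 + 230825) + (139 + 485) = 201139 + 624 = 201763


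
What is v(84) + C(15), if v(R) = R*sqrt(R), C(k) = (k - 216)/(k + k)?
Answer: -67/10 + 168*sqrt(21) ≈ 763.17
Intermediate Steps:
C(k) = (-216 + k)/(2*k) (C(k) = (-216 + k)/((2*k)) = (-216 + k)*(1/(2*k)) = (-216 + k)/(2*k))
v(R) = R**(3/2)
v(84) + C(15) = 84**(3/2) + (1/2)*(-216 + 15)/15 = 168*sqrt(21) + (1/2)*(1/15)*(-201) = 168*sqrt(21) - 67/10 = -67/10 + 168*sqrt(21)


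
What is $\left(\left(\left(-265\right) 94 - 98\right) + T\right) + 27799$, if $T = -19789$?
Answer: $-16998$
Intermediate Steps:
$\left(\left(\left(-265\right) 94 - 98\right) + T\right) + 27799 = \left(\left(\left(-265\right) 94 - 98\right) - 19789\right) + 27799 = \left(\left(-24910 - 98\right) - 19789\right) + 27799 = \left(-25008 - 19789\right) + 27799 = -44797 + 27799 = -16998$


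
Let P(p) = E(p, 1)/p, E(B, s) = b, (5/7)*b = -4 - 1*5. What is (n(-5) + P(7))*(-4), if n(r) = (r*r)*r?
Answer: 2536/5 ≈ 507.20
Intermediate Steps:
n(r) = r**3 (n(r) = r**2*r = r**3)
b = -63/5 (b = 7*(-4 - 1*5)/5 = 7*(-4 - 5)/5 = (7/5)*(-9) = -63/5 ≈ -12.600)
E(B, s) = -63/5
P(p) = -63/(5*p)
(n(-5) + P(7))*(-4) = ((-5)**3 - 63/5/7)*(-4) = (-125 - 63/5*1/7)*(-4) = (-125 - 9/5)*(-4) = -634/5*(-4) = 2536/5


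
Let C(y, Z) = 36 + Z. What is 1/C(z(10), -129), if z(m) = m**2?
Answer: -1/93 ≈ -0.010753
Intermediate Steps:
1/C(z(10), -129) = 1/(36 - 129) = 1/(-93) = -1/93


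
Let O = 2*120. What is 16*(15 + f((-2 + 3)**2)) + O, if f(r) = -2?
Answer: 448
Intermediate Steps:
O = 240
16*(15 + f((-2 + 3)**2)) + O = 16*(15 - 2) + 240 = 16*13 + 240 = 208 + 240 = 448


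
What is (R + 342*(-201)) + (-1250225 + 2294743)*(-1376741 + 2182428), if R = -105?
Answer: 841554505019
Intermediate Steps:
(R + 342*(-201)) + (-1250225 + 2294743)*(-1376741 + 2182428) = (-105 + 342*(-201)) + (-1250225 + 2294743)*(-1376741 + 2182428) = (-105 - 68742) + 1044518*805687 = -68847 + 841554573866 = 841554505019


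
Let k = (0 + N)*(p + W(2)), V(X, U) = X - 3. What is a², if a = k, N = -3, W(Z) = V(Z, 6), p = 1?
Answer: 0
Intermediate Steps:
V(X, U) = -3 + X
W(Z) = -3 + Z
k = 0 (k = (0 - 3)*(1 + (-3 + 2)) = -3*(1 - 1) = -3*0 = 0)
a = 0
a² = 0² = 0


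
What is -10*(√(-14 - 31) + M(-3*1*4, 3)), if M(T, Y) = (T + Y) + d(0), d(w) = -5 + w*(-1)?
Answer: 140 - 30*I*√5 ≈ 140.0 - 67.082*I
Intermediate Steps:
d(w) = -5 - w
M(T, Y) = -5 + T + Y (M(T, Y) = (T + Y) + (-5 - 1*0) = (T + Y) + (-5 + 0) = (T + Y) - 5 = -5 + T + Y)
-10*(√(-14 - 31) + M(-3*1*4, 3)) = -10*(√(-14 - 31) + (-5 - 3*1*4 + 3)) = -10*(√(-45) + (-5 - 3*4 + 3)) = -10*(3*I*√5 + (-5 - 12 + 3)) = -10*(3*I*√5 - 14) = -10*(-14 + 3*I*√5) = 140 - 30*I*√5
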